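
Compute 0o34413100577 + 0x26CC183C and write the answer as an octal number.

0x26CC183C = 0o4663014074 in octal.
Add column by column in base 8, right to left:
  7+4 = 3 carry 1
  7+7+1 = 7 carry 1
  5+0+1 = 6
  0+4 = 4
  0+1 = 1
  1+0 = 1
  3+3 = 6
  1+6 = 7
  4+6 = 2 carry 1
  4+4+1 = 1 carry 1
  3+0+1 = 4

0o41276114673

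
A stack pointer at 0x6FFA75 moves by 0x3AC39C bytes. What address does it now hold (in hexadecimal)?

0xAABE11

Add column by column in base 16, right to left:
  5+C = 1 carry 1
  7+9+1 = 1 carry 1
  A+3+1 = E
  F+C = B carry 1
  F+A+1 = A carry 1
  6+3+1 = A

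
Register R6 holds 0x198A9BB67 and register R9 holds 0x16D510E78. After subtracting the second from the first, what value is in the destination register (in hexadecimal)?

0x2B58ACEF

Subtract column by column in base 16:
  7-8 → F (borrow)
  6-7-1 → E (borrow)
  B-E-1 → C (borrow)
  B-0-1 → A
  9-1 → 8
  A-5 → 5
  8-D → B (borrow)
  9-6-1 → 2
  1-1 → 0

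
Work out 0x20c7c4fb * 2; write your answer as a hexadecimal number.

Multiply each base-16 digit by 2, carrying:
  b×2 = 22 → write 6 carry 1
  f×2+1 = 31 → write f carry 1
  4×2+1 = 9 → write 9
  c×2 = 24 → write 8 carry 1
  7×2+1 = 15 → write f
  c×2 = 24 → write 8 carry 1
  0×2+1 = 1 → write 1
  2×2 = 4 → write 4

0x418f89f6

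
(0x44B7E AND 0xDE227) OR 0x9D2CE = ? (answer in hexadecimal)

0x44B7E AND 0xDE227 = 0x44226.
Then OR with 0x9D2CE.

0xDD2EE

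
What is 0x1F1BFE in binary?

0b111110001101111111110

Expand each hex digit to 4 bits: 1=0001 F=1111 1=0001 B=1011 F=1111 E=1110.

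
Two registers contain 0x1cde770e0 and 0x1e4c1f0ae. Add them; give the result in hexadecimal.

Add column by column in base 16, right to left:
  0+e = e
  e+a = 8 carry 1
  0+0+1 = 1
  7+f = 6 carry 1
  7+1+1 = 9
  e+c = a carry 1
  d+4+1 = 2 carry 1
  c+e+1 = b carry 1
  1+1+1 = 3

0x3b2a9618e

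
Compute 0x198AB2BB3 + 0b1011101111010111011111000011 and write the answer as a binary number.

0b110100100011010001010001101110110

0x198AB2BB3 = 0b110011000101010110010101110110011 in binary.
Add column by column in base 2, right to left:
  1+1 = 0 carry 1
  1+1+1 = 1 carry 1
  0+0+1 = 1
  0+0 = 0
  1+0 = 1
  1+0 = 1
  0+1 = 1
  1+1 = 0 carry 1
  1+1+1 = 1 carry 1
  1+1+1 = 1 carry 1
  0+1+1 = 0 carry 1
  1+0+1 = 0 carry 1
  0+1+1 = 0 carry 1
  1+1+1 = 1 carry 1
  0+1+1 = 0 carry 1
  0+0+1 = 1
  1+1 = 0 carry 1
  1+0+1 = 0 carry 1
  0+1+1 = 0 carry 1
  1+1+1 = 1 carry 1
  0+1+1 = 0 carry 1
  1+1+1 = 1 carry 1
  0+0+1 = 1
  1+1 = 0 carry 1
  0+1+1 = 0 carry 1
  0+1+1 = 0 carry 1
  0+0+1 = 1
  1+1 = 0 carry 1
  1+0+1 = 0 carry 1
  0+0+1 = 1
  0+0 = 0
  1+0 = 1
  1+0 = 1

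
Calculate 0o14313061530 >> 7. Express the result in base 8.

0o61454306

7 bits is not a whole number of base-8 digits; in binary: 1100011001011000110001101011000 >> 7 = 110001100101100011000110.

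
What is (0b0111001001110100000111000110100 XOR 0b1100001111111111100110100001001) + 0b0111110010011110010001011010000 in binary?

First 0b0111001001110100000111000110100 XOR 0b1100001111111111100110100001001 = 0b1011000110001011100001100111101.
Add column by column in base 2, right to left:
  1+0 = 1
  0+0 = 0
  1+0 = 1
  1+0 = 1
  1+1 = 0 carry 1
  1+0+1 = 0 carry 1
  0+1+1 = 0 carry 1
  0+1+1 = 0 carry 1
  1+0+1 = 0 carry 1
  1+1+1 = 1 carry 1
  0+0+1 = 1
  0+0 = 0
  0+0 = 0
  0+1 = 1
  1+0 = 1
  1+0 = 1
  1+1 = 0 carry 1
  0+1+1 = 0 carry 1
  1+1+1 = 1 carry 1
  0+1+1 = 0 carry 1
  0+0+1 = 1
  0+0 = 0
  1+1 = 0 carry 1
  1+0+1 = 0 carry 1
  0+0+1 = 1
  0+1 = 1
  0+1 = 1
  1+1 = 0 carry 1
  1+1+1 = 1 carry 1
  0+1+1 = 0 carry 1
  1+0+1 = 0 carry 1
  final carry 1

0b10010111000101001110011000001101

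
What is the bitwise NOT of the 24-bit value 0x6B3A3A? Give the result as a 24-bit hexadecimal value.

0x94C5C5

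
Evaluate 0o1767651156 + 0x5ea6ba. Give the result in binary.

0b10000001111011111100100101000

0o1767651156 = 0b1111110111110101001001101110 in binary.
0x5ea6ba = 0b10111101010011010111010 in binary.
Add column by column in base 2, right to left:
  0+0 = 0
  1+1 = 0 carry 1
  1+0+1 = 0 carry 1
  1+1+1 = 1 carry 1
  0+1+1 = 0 carry 1
  1+1+1 = 1 carry 1
  1+0+1 = 0 carry 1
  0+1+1 = 0 carry 1
  0+0+1 = 1
  1+1 = 0 carry 1
  0+1+1 = 0 carry 1
  0+0+1 = 1
  1+0 = 1
  0+1 = 1
  1+0 = 1
  0+1 = 1
  1+0 = 1
  1+1 = 0 carry 1
  1+1+1 = 1 carry 1
  1+1+1 = 1 carry 1
  1+1+1 = 1 carry 1
  0+0+1 = 1
  1+1 = 0 carry 1
  1+0+1 = 0 carry 1
  1+0+1 = 0 carry 1
  1+0+1 = 0 carry 1
  1+0+1 = 0 carry 1
  1+0+1 = 0 carry 1
  final carry 1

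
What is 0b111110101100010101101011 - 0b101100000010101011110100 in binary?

Subtract column by column in base 2:
  1-0 → 1
  1-0 → 1
  0-1 → 1 (borrow)
  1-0-1 → 0
  0-1 → 1 (borrow)
  1-1-1 → 1 (borrow)
  1-1-1 → 1 (borrow)
  0-1-1 → 0 (borrow)
  1-0-1 → 0
  0-1 → 1 (borrow)
  1-0-1 → 0
  0-1 → 1 (borrow)
  0-0-1 → 1 (borrow)
  0-1-1 → 0 (borrow)
  1-0-1 → 0
  1-0 → 1
  0-0 → 0
  1-0 → 1
  0-0 → 0
  1-0 → 1
  1-1 → 0
  1-1 → 0
  1-0 → 1
  1-1 → 0

0b10010101001101001110111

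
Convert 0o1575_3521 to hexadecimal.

0x37D751

Each octal digit is 3 bits: 1=001 5=101 7=111 5=101 3=011 5=101 2=010 1=001.
Group the bits into nibbles: 0011 0111 1101 0111 0101 0001 → 37D751.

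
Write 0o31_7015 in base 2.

Each octal digit is 3 bits: 3=011 1=001 7=111 0=000 1=001 5=101.

0b11001111000001101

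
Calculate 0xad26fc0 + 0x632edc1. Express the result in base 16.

0x11055d81

Add column by column in base 16, right to left:
  0+1 = 1
  c+c = 8 carry 1
  f+d+1 = d carry 1
  6+e+1 = 5 carry 1
  2+2+1 = 5
  d+3 = 0 carry 1
  a+6+1 = 1 carry 1
  final carry 1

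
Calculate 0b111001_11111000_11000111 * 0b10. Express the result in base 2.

Multiply each base-2 digit by 2, carrying:
  1×2 = 2 → write 0 carry 1
  1×2+1 = 3 → write 1 carry 1
  1×2+1 = 3 → write 1 carry 1
  0×2+1 = 1 → write 1
  0×2 = 0 → write 0
  0×2 = 0 → write 0
  1×2 = 2 → write 0 carry 1
  1×2+1 = 3 → write 1 carry 1
  0×2+1 = 1 → write 1
  0×2 = 0 → write 0
  0×2 = 0 → write 0
  1×2 = 2 → write 0 carry 1
  1×2+1 = 3 → write 1 carry 1
  1×2+1 = 3 → write 1 carry 1
  1×2+1 = 3 → write 1 carry 1
  1×2+1 = 3 → write 1 carry 1
  1×2+1 = 3 → write 1 carry 1
  0×2+1 = 1 → write 1
  0×2 = 0 → write 0
  1×2 = 2 → write 0 carry 1
  1×2+1 = 3 → write 1 carry 1
  1×2+1 = 3 → write 1 carry 1
  remaining carry: 1

0b11100111111000110001110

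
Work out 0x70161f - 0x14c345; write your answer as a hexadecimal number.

0x5b52da

Subtract column by column in base 16:
  f-5 → a
  1-4 → d (borrow)
  6-3-1 → 2
  1-c → 5 (borrow)
  0-4-1 → b (borrow)
  7-1-1 → 5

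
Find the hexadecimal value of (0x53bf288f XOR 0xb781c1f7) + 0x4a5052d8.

0x12e8f3c50

First 0x53bf288f XOR 0xb781c1f7 = 0xe43ee978.
Add column by column in base 16, right to left:
  8+8 = 0 carry 1
  7+d+1 = 5 carry 1
  9+2+1 = c
  e+5 = 3 carry 1
  e+0+1 = f
  3+5 = 8
  4+a = e
  e+4 = 2 carry 1
  final carry 1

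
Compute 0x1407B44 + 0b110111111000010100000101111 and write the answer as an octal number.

0x1407B44 = 0o120075504 in octal.
0b110111111000010100000101111 = 0o677024057 in octal.
Add column by column in base 8, right to left:
  4+7 = 3 carry 1
  0+5+1 = 6
  5+0 = 5
  5+4 = 1 carry 1
  7+2+1 = 2 carry 1
  0+0+1 = 1
  0+7 = 7
  2+7 = 1 carry 1
  1+6+1 = 0 carry 1
  final carry 1

0o1017121563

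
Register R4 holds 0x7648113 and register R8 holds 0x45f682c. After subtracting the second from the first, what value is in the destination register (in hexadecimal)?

0x30518e7

Subtract column by column in base 16:
  3-c → 7 (borrow)
  1-2-1 → e (borrow)
  1-8-1 → 8 (borrow)
  8-6-1 → 1
  4-f → 5 (borrow)
  6-5-1 → 0
  7-4 → 3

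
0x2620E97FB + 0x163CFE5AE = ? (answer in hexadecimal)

Add column by column in base 16, right to left:
  B+E = 9 carry 1
  F+A+1 = A carry 1
  7+5+1 = D
  9+E = 7 carry 1
  E+F+1 = E carry 1
  0+C+1 = D
  2+3 = 5
  6+6 = C
  2+1 = 3

0x3C5DE7DA9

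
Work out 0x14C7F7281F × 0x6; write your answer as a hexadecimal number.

0x7CAFCAF0BA

Multiply each base-16 digit by 6, carrying:
  F×6 = 90 → write A carry 5
  1×6+5 = 11 → write B
  8×6 = 48 → write 0 carry 3
  2×6+3 = 15 → write F
  7×6 = 42 → write A carry 2
  F×6+2 = 92 → write C carry 5
  7×6+5 = 47 → write F carry 2
  C×6+2 = 74 → write A carry 4
  4×6+4 = 28 → write C carry 1
  1×6+1 = 7 → write 7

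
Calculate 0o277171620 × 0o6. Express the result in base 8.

Multiply each base-8 digit by 6, carrying:
  0×6 = 0 → write 0
  2×6 = 12 → write 4 carry 1
  6×6+1 = 37 → write 5 carry 4
  1×6+4 = 10 → write 2 carry 1
  7×6+1 = 43 → write 3 carry 5
  1×6+5 = 11 → write 3 carry 1
  7×6+1 = 43 → write 3 carry 5
  7×6+5 = 47 → write 7 carry 5
  2×6+5 = 17 → write 1 carry 2
  remaining carry: 2

0o2173332540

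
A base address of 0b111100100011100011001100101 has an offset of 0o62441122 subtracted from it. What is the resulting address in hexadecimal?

0x6c78413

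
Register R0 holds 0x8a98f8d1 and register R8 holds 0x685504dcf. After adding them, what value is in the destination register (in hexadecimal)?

0x70fe946a0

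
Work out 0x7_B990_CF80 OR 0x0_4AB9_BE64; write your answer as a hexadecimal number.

OR each hex digit independently (no carries):
  7|0=7, B|4=F, 9|A=B, 9|B=B, 0|9=9, C|B=F, F|E=F, 8|6=E, 0|4=4

0x7FBB9FFE4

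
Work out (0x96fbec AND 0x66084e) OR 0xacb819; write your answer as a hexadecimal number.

0x96fbec AND 0x66084e = 0x06084c.
Then OR with 0xacb819.

0xaeb85d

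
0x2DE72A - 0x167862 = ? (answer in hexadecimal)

0x176EC8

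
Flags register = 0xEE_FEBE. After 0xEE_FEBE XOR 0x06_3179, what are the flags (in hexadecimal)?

0xE8CFC7

XOR each hex digit independently (no carries):
  E^0=E, E^6=8, F^3=C, E^1=F, B^7=C, E^9=7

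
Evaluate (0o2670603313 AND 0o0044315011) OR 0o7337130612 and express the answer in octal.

0o2670603313 AND 0o0044315011 = 0o0040201011.
Then OR with 0o7337130612.

0o7377331613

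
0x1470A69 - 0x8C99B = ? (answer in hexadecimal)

Subtract column by column in base 16:
  9-B → E (borrow)
  6-9-1 → C (borrow)
  A-9-1 → 0
  0-C → 4 (borrow)
  7-8-1 → E (borrow)
  4-0-1 → 3
  1-0 → 1

0x13E40CE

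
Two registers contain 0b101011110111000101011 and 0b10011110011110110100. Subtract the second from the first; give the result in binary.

Subtract column by column in base 2:
  1-0 → 1
  1-0 → 1
  0-1 → 1 (borrow)
  1-0-1 → 0
  0-1 → 1 (borrow)
  1-1-1 → 1 (borrow)
  0-0-1 → 1 (borrow)
  0-1-1 → 0 (borrow)
  0-1-1 → 0 (borrow)
  1-1-1 → 1 (borrow)
  1-1-1 → 1 (borrow)
  1-0-1 → 0
  0-0 → 0
  1-1 → 0
  1-1 → 0
  1-1 → 0
  1-1 → 0
  0-0 → 0
  1-0 → 1
  0-1 → 1 (borrow)
  1-0-1 → 0

0b11000000011001110111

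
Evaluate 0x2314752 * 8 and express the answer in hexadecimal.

Multiply each base-16 digit by 8, carrying:
  2×8 = 16 → write 0 carry 1
  5×8+1 = 41 → write 9 carry 2
  7×8+2 = 58 → write A carry 3
  4×8+3 = 35 → write 3 carry 2
  1×8+2 = 10 → write A
  3×8 = 24 → write 8 carry 1
  2×8+1 = 17 → write 1 carry 1
  remaining carry: 1

0x118A3A90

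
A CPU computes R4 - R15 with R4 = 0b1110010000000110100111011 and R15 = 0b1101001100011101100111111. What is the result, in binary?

Subtract column by column in base 2:
  1-1 → 0
  1-1 → 0
  0-1 → 1 (borrow)
  1-1-1 → 1 (borrow)
  1-1-1 → 1 (borrow)
  1-1-1 → 1 (borrow)
  0-0-1 → 1 (borrow)
  0-0-1 → 1 (borrow)
  1-1-1 → 1 (borrow)
  0-1-1 → 0 (borrow)
  1-0-1 → 0
  1-1 → 0
  0-1 → 1 (borrow)
  0-1-1 → 0 (borrow)
  0-0-1 → 1 (borrow)
  0-0-1 → 1 (borrow)
  0-0-1 → 1 (borrow)
  0-1-1 → 0 (borrow)
  0-1-1 → 0 (borrow)
  1-0-1 → 0
  0-0 → 0
  0-1 → 1 (borrow)
  1-0-1 → 0
  1-1 → 0
  1-1 → 0

0b1000011101000111111100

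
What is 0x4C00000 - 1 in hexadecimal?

0x4BFFFFF

The trailing 5 digits are 0, so subtracting 1 borrows through: they become F and the next digit up decrements.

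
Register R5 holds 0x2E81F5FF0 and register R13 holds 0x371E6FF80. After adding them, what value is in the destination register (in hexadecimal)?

Add column by column in base 16, right to left:
  0+0 = 0
  F+8 = 7 carry 1
  F+F+1 = F carry 1
  5+F+1 = 5 carry 1
  F+6+1 = 6 carry 1
  1+E+1 = 0 carry 1
  8+1+1 = A
  E+7 = 5 carry 1
  2+3+1 = 6

0x65A065F70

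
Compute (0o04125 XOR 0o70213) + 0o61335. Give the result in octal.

0o155673

First 0o04125 XOR 0o70213 = 0o74336.
Add column by column in base 8, right to left:
  6+5 = 3 carry 1
  3+3+1 = 7
  3+3 = 6
  4+1 = 5
  7+6 = 5 carry 1
  final carry 1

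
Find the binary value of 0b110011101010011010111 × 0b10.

Multiply each base-2 digit by 2, carrying:
  1×2 = 2 → write 0 carry 1
  1×2+1 = 3 → write 1 carry 1
  1×2+1 = 3 → write 1 carry 1
  0×2+1 = 1 → write 1
  1×2 = 2 → write 0 carry 1
  0×2+1 = 1 → write 1
  1×2 = 2 → write 0 carry 1
  1×2+1 = 3 → write 1 carry 1
  0×2+1 = 1 → write 1
  0×2 = 0 → write 0
  1×2 = 2 → write 0 carry 1
  0×2+1 = 1 → write 1
  1×2 = 2 → write 0 carry 1
  0×2+1 = 1 → write 1
  1×2 = 2 → write 0 carry 1
  1×2+1 = 3 → write 1 carry 1
  1×2+1 = 3 → write 1 carry 1
  0×2+1 = 1 → write 1
  0×2 = 0 → write 0
  1×2 = 2 → write 0 carry 1
  1×2+1 = 3 → write 1 carry 1
  remaining carry: 1

0b1100111010100110101110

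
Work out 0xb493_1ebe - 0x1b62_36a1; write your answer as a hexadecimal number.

Subtract column by column in base 16:
  e-1 → d
  b-a → 1
  e-6 → 8
  1-3 → e (borrow)
  3-2-1 → 0
  9-6 → 3
  4-b → 9 (borrow)
  b-1-1 → 9

0x9930e81d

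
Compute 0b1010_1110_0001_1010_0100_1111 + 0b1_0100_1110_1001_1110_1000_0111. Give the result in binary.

0b1111111001011100011010110

Add column by column in base 2, right to left:
  1+1 = 0 carry 1
  1+1+1 = 1 carry 1
  1+1+1 = 1 carry 1
  1+0+1 = 0 carry 1
  0+0+1 = 1
  0+0 = 0
  1+0 = 1
  0+1 = 1
  0+0 = 0
  1+1 = 0 carry 1
  0+1+1 = 0 carry 1
  1+1+1 = 1 carry 1
  1+1+1 = 1 carry 1
  0+0+1 = 1
  0+0 = 0
  0+1 = 1
  0+0 = 0
  1+1 = 0 carry 1
  1+1+1 = 1 carry 1
  1+1+1 = 1 carry 1
  0+0+1 = 1
  1+0 = 1
  0+1 = 1
  1+0 = 1
  0+1 = 1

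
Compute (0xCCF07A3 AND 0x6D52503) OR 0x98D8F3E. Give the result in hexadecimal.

0xCCF07A3 AND 0x6D52503 = 0x4C50503.
Then OR with 0x98D8F3E.

0xDCD8F3F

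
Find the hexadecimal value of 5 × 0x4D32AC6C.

Multiply each base-16 digit by 5, carrying:
  C×5 = 60 → write C carry 3
  6×5+3 = 33 → write 1 carry 2
  C×5+2 = 62 → write E carry 3
  A×5+3 = 53 → write 5 carry 3
  2×5+3 = 13 → write D
  3×5 = 15 → write F
  D×5 = 65 → write 1 carry 4
  4×5+4 = 24 → write 8 carry 1
  remaining carry: 1

0x181FD5E1C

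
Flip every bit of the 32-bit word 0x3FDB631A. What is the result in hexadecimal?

Each hex digit d becomes F−d:
  3→C, F→0, D→2, B→4, 6→9, 3→C, 1→E, A→5

0xC0249CE5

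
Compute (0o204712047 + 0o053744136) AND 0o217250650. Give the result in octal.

Add column by column in base 8, right to left:
  7+6 = 5 carry 1
  4+3+1 = 0 carry 1
  0+1+1 = 2
  2+4 = 6
  1+4 = 5
  7+7 = 6 carry 1
  4+3+1 = 0 carry 1
  0+5+1 = 6
  2+0 = 2
Sum = 0o260656205; now AND with 0o217250650:
  2&2=2, 6&1=0, 0&7=0, 6&2=2, 5&5=5, 6&0=0, 2&6=2, 0&5=0, 5&0=0

0o200250200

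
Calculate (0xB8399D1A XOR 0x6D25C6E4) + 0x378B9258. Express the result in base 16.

0x10CA7EE56

First 0xB8399D1A XOR 0x6D25C6E4 = 0xD51C5BFE.
Add column by column in base 16, right to left:
  E+8 = 6 carry 1
  F+5+1 = 5 carry 1
  B+2+1 = E
  5+9 = E
  C+B = 7 carry 1
  1+8+1 = A
  5+7 = C
  D+3 = 0 carry 1
  final carry 1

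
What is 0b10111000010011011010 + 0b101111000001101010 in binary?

Add column by column in base 2, right to left:
  0+0 = 0
  1+1 = 0 carry 1
  0+0+1 = 1
  1+1 = 0 carry 1
  1+0+1 = 0 carry 1
  0+1+1 = 0 carry 1
  1+1+1 = 1 carry 1
  1+0+1 = 0 carry 1
  0+0+1 = 1
  0+0 = 0
  1+0 = 1
  0+0 = 0
  0+1 = 1
  0+1 = 1
  0+1 = 1
  1+1 = 0 carry 1
  1+0+1 = 0 carry 1
  1+1+1 = 1 carry 1
  0+0+1 = 1
  1+0 = 1

0b11100111010101000100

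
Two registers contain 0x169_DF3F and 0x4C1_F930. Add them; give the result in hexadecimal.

Add column by column in base 16, right to left:
  F+0 = F
  3+3 = 6
  F+9 = 8 carry 1
  D+F+1 = D carry 1
  9+1+1 = B
  6+C = 2 carry 1
  1+4+1 = 6

0x62BD86F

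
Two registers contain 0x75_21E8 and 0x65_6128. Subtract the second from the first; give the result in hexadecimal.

0xFC0C0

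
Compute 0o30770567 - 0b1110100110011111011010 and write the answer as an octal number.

0o12304635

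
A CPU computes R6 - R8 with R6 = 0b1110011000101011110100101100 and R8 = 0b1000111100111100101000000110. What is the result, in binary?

Subtract column by column in base 2:
  0-0 → 0
  0-1 → 1 (borrow)
  1-1-1 → 1 (borrow)
  1-0-1 → 0
  0-0 → 0
  1-0 → 1
  0-0 → 0
  0-0 → 0
  1-0 → 1
  0-1 → 1 (borrow)
  1-0-1 → 0
  1-1 → 0
  1-0 → 1
  1-0 → 1
  0-1 → 1 (borrow)
  1-1-1 → 1 (borrow)
  0-1-1 → 0 (borrow)
  1-1-1 → 1 (borrow)
  0-0-1 → 1 (borrow)
  0-0-1 → 1 (borrow)
  0-1-1 → 0 (borrow)
  1-1-1 → 1 (borrow)
  1-1-1 → 1 (borrow)
  0-1-1 → 0 (borrow)
  0-0-1 → 1 (borrow)
  1-0-1 → 0
  1-0 → 1
  1-1 → 0

0b101011011101111001100100110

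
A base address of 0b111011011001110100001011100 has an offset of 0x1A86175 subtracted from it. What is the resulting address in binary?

0x1A86175 = 0b1101010000110000101110101 in binary.
Subtract column by column in base 2:
  0-1 → 1 (borrow)
  0-0-1 → 1 (borrow)
  1-1-1 → 1 (borrow)
  1-0-1 → 0
  1-1 → 0
  0-1 → 1 (borrow)
  1-1-1 → 1 (borrow)
  0-0-1 → 1 (borrow)
  0-1-1 → 0 (borrow)
  0-0-1 → 1 (borrow)
  0-0-1 → 1 (borrow)
  1-0-1 → 0
  0-0 → 0
  1-1 → 0
  1-1 → 0
  1-0 → 1
  0-0 → 0
  0-0 → 0
  1-0 → 1
  1-1 → 0
  0-0 → 0
  1-1 → 0
  1-0 → 1
  0-1 → 1 (borrow)
  1-1-1 → 1 (borrow)
  1-0-1 → 0
  1-0 → 1

0b101110001001000011011100111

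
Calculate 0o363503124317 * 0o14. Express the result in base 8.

Multiply each base-8 digit by 12, carrying:
  7×12 = 84 → write 4 carry 10
  1×12+10 = 22 → write 6 carry 2
  3×12+2 = 38 → write 6 carry 4
  4×12+4 = 52 → write 4 carry 6
  2×12+6 = 30 → write 6 carry 3
  1×12+3 = 15 → write 7 carry 1
  3×12+1 = 37 → write 5 carry 4
  0×12+4 = 4 → write 4
  5×12 = 60 → write 4 carry 7
  3×12+7 = 43 → write 3 carry 5
  6×12+5 = 77 → write 5 carry 9
  3×12+9 = 45 → write 5 carry 5
  remaining carry: 5

0o5553445764664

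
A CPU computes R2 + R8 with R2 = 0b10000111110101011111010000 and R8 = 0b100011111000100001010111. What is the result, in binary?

Add column by column in base 2, right to left:
  0+1 = 1
  0+1 = 1
  0+1 = 1
  0+0 = 0
  1+1 = 0 carry 1
  0+0+1 = 1
  1+1 = 0 carry 1
  1+0+1 = 0 carry 1
  1+0+1 = 0 carry 1
  1+0+1 = 0 carry 1
  1+0+1 = 0 carry 1
  0+1+1 = 0 carry 1
  1+0+1 = 0 carry 1
  0+0+1 = 1
  1+0 = 1
  0+1 = 1
  1+1 = 0 carry 1
  1+1+1 = 1 carry 1
  1+1+1 = 1 carry 1
  1+1+1 = 1 carry 1
  1+0+1 = 0 carry 1
  0+0+1 = 1
  0+0 = 0
  0+1 = 1
  0+0 = 0
  1+0 = 1

0b10101011101110000000100111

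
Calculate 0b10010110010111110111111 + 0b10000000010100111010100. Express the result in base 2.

Add column by column in base 2, right to left:
  1+0 = 1
  1+0 = 1
  1+1 = 0 carry 1
  1+0+1 = 0 carry 1
  1+1+1 = 1 carry 1
  1+0+1 = 0 carry 1
  0+1+1 = 0 carry 1
  1+1+1 = 1 carry 1
  1+1+1 = 1 carry 1
  1+0+1 = 0 carry 1
  1+0+1 = 0 carry 1
  1+1+1 = 1 carry 1
  0+0+1 = 1
  1+1 = 0 carry 1
  0+0+1 = 1
  0+0 = 0
  1+0 = 1
  1+0 = 1
  0+0 = 0
  1+0 = 1
  0+0 = 0
  0+0 = 0
  1+1 = 0 carry 1
  final carry 1

0b100010110101100110010011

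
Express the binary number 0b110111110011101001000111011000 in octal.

Group the bits in threes: 110 111 110 011 101 001 000 111 011 000 → 6763510730.

0o6763510730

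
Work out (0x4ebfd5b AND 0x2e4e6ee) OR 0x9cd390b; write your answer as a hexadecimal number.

0x9edfd4b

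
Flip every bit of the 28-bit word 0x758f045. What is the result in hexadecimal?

0x8a70fba

Each hex digit d becomes f−d:
  7→8, 5→a, 8→7, f→0, 0→f, 4→b, 5→a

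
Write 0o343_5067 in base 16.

Each octal digit is 3 bits: 3=011 4=100 3=011 5=101 0=000 6=110 7=111.
Group the bits into nibbles: 1110 0011 1010 0011 0111 → E3A37.

0xE3A37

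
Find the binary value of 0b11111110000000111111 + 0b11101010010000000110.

0b111101000010001000101

Add column by column in base 2, right to left:
  1+0 = 1
  1+1 = 0 carry 1
  1+1+1 = 1 carry 1
  1+0+1 = 0 carry 1
  1+0+1 = 0 carry 1
  1+0+1 = 0 carry 1
  0+0+1 = 1
  0+0 = 0
  0+0 = 0
  0+0 = 0
  0+1 = 1
  0+0 = 0
  0+0 = 0
  1+1 = 0 carry 1
  1+0+1 = 0 carry 1
  1+1+1 = 1 carry 1
  1+0+1 = 0 carry 1
  1+1+1 = 1 carry 1
  1+1+1 = 1 carry 1
  1+1+1 = 1 carry 1
  final carry 1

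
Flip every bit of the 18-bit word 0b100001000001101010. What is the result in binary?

Invert each bit: 100001000001101010 → 011110111110010101.

0b011110111110010101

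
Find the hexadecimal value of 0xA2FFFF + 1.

The trailing 4 digits are F (max in base 16), so adding 1 cascades: they roll to 0 and the next digit up increments.

0xA30000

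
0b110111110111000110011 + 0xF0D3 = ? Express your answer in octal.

0o7157406

0b110111110111000110011 = 0o6767063 in octal.
0xF0D3 = 0o170323 in octal.
Add column by column in base 8, right to left:
  3+3 = 6
  6+2 = 0 carry 1
  0+3+1 = 4
  7+0 = 7
  6+7 = 5 carry 1
  7+1+1 = 1 carry 1
  6+0+1 = 7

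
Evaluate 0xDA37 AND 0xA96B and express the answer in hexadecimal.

0x8823

AND each hex digit independently (no carries):
  D&A=8, A&9=8, 3&6=2, 7&B=3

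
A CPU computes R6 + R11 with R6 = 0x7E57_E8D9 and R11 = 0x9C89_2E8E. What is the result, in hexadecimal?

Add column by column in base 16, right to left:
  9+E = 7 carry 1
  D+8+1 = 6 carry 1
  8+E+1 = 7 carry 1
  E+2+1 = 1 carry 1
  7+9+1 = 1 carry 1
  5+8+1 = E
  E+C = A carry 1
  7+9+1 = 1 carry 1
  final carry 1

0x11AE11767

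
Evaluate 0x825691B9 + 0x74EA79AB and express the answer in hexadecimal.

0xF7410B64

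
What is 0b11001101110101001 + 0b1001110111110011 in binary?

0b100011100110011100

Add column by column in base 2, right to left:
  1+1 = 0 carry 1
  0+1+1 = 0 carry 1
  0+0+1 = 1
  1+0 = 1
  0+1 = 1
  1+1 = 0 carry 1
  0+1+1 = 0 carry 1
  1+1+1 = 1 carry 1
  1+1+1 = 1 carry 1
  1+0+1 = 0 carry 1
  0+1+1 = 0 carry 1
  1+1+1 = 1 carry 1
  1+1+1 = 1 carry 1
  0+0+1 = 1
  0+0 = 0
  1+1 = 0 carry 1
  1+0+1 = 0 carry 1
  final carry 1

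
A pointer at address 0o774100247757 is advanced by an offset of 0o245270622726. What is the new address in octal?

0o1241371072705

Add column by column in base 8, right to left:
  7+6 = 5 carry 1
  5+2+1 = 0 carry 1
  7+7+1 = 7 carry 1
  7+2+1 = 2 carry 1
  4+2+1 = 7
  2+6 = 0 carry 1
  0+0+1 = 1
  0+7 = 7
  1+2 = 3
  4+5 = 1 carry 1
  7+4+1 = 4 carry 1
  7+2+1 = 2 carry 1
  final carry 1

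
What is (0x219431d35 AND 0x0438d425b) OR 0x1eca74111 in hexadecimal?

0x1eda74111

0x219431d35 AND 0x0438d425b = 0x001010011.
Then OR with 0x1eca74111.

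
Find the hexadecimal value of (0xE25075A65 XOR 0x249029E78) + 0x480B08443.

First 0xE25075A65 XOR 0x249029E78 = 0xC6C05C41D.
Add column by column in base 16, right to left:
  D+3 = 0 carry 1
  1+4+1 = 6
  4+4 = 8
  C+8 = 4 carry 1
  5+0+1 = 6
  0+B = B
  C+0 = C
  6+8 = E
  C+4 = 0 carry 1
  final carry 1

0x10ECB64860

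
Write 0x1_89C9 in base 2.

Expand each hex digit to 4 bits: 1=0001 8=1000 9=1001 C=1100 9=1001.

0b11000100111001001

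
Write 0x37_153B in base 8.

0o15612473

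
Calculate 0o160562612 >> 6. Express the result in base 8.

0o1605626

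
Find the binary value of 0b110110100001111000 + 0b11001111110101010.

0b1010000100000100010

Add column by column in base 2, right to left:
  0+0 = 0
  0+1 = 1
  0+0 = 0
  1+1 = 0 carry 1
  1+0+1 = 0 carry 1
  1+1+1 = 1 carry 1
  1+0+1 = 0 carry 1
  0+1+1 = 0 carry 1
  0+1+1 = 0 carry 1
  0+1+1 = 0 carry 1
  0+1+1 = 0 carry 1
  1+1+1 = 1 carry 1
  0+1+1 = 0 carry 1
  1+0+1 = 0 carry 1
  1+0+1 = 0 carry 1
  0+1+1 = 0 carry 1
  1+1+1 = 1 carry 1
  1+0+1 = 0 carry 1
  final carry 1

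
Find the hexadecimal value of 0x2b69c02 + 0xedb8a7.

0x3a454a9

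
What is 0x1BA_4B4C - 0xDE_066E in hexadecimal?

Subtract column by column in base 16:
  C-E → E (borrow)
  4-6-1 → D (borrow)
  B-6-1 → 4
  4-0 → 4
  A-E → C (borrow)
  B-D-1 → D (borrow)
  1-0-1 → 0

0xDC44DE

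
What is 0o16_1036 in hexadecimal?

0xE21E

Each octal digit is 3 bits: 1=001 6=110 1=001 0=000 3=011 6=110.
Group the bits into nibbles: 1110 0010 0001 1110 → E21E.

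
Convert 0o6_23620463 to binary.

Each octal digit is 3 bits: 6=110 2=010 3=011 6=110 2=010 0=000 4=100 6=110 3=011.

0b110010011110010000100110011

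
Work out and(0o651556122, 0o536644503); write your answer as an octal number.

AND each oct digit independently (no carries):
  6&5=4, 5&3=1, 1&6=0, 5&6=4, 5&4=4, 6&4=4, 1&5=1, 2&0=0, 2&3=2

0o410444102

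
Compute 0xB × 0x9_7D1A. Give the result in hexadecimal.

0x68601E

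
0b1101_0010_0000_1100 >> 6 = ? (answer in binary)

Right shift by 6: drop the 6 least-significant bits.

0b1101001000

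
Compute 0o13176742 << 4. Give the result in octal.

4 bits is not a whole number of base-8 digits; in binary: 1011001111110111100010 << 4 = 10110011111101111000100000.

0o263757040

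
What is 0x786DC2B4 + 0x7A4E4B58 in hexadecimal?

0xF2BC0E0C

Add column by column in base 16, right to left:
  4+8 = C
  B+5 = 0 carry 1
  2+B+1 = E
  C+4 = 0 carry 1
  D+E+1 = C carry 1
  6+4+1 = B
  8+A = 2 carry 1
  7+7+1 = F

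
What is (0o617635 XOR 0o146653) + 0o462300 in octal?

0o1433366

First 0o617635 XOR 0o146653 = 0o751066.
Add column by column in base 8, right to left:
  6+0 = 6
  6+0 = 6
  0+3 = 3
  1+2 = 3
  5+6 = 3 carry 1
  7+4+1 = 4 carry 1
  final carry 1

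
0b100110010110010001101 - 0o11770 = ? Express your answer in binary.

0b100110001100010010101

0o11770 = 0b1001111111000 in binary.
Subtract column by column in base 2:
  1-0 → 1
  0-0 → 0
  1-0 → 1
  1-1 → 0
  0-1 → 1 (borrow)
  0-1-1 → 0 (borrow)
  0-1-1 → 0 (borrow)
  1-1-1 → 1 (borrow)
  0-1-1 → 0 (borrow)
  0-1-1 → 0 (borrow)
  1-0-1 → 0
  1-0 → 1
  0-1 → 1 (borrow)
  1-0-1 → 0
  0-0 → 0
  0-0 → 0
  1-0 → 1
  1-0 → 1
  0-0 → 0
  0-0 → 0
  1-0 → 1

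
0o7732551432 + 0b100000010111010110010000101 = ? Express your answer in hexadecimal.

0x43767f9f

0o7732551432 = 0x3f6ad31a in hexadecimal.
0b100000010111010110010000101 = 0x40bac85 in hexadecimal.
Add column by column in base 16, right to left:
  a+5 = f
  1+8 = 9
  3+c = f
  d+a = 7 carry 1
  a+b+1 = 6 carry 1
  6+0+1 = 7
  f+4 = 3 carry 1
  3+0+1 = 4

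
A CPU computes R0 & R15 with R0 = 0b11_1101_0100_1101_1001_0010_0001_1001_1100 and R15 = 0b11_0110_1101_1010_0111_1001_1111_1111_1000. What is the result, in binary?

AND bit by bit (1 only where both bits are 1):
  1111010100110110010010000110011100
& 1101101101101001111001111111111000
= 1101000100100000010000000110011000

0b1101000100100000010000000110011000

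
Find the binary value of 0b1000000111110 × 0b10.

0b10000001111100

Multiply each base-2 digit by 2, carrying:
  0×2 = 0 → write 0
  1×2 = 2 → write 0 carry 1
  1×2+1 = 3 → write 1 carry 1
  1×2+1 = 3 → write 1 carry 1
  1×2+1 = 3 → write 1 carry 1
  1×2+1 = 3 → write 1 carry 1
  0×2+1 = 1 → write 1
  0×2 = 0 → write 0
  0×2 = 0 → write 0
  0×2 = 0 → write 0
  0×2 = 0 → write 0
  0×2 = 0 → write 0
  1×2 = 2 → write 0 carry 1
  remaining carry: 1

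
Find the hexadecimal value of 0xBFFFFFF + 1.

The trailing 6 digits are F (max in base 16), so adding 1 cascades: they roll to 0 and the next digit up increments.

0xC000000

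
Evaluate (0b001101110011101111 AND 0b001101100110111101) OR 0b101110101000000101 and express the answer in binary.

0b101111101010101101

0b001101110011101111 AND 0b001101100110111101 = 0b001101100010101101.
Then OR with 0b101110101000000101.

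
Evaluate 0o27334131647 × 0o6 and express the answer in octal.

0o214451032752

Multiply each base-8 digit by 6, carrying:
  7×6 = 42 → write 2 carry 5
  4×6+5 = 29 → write 5 carry 3
  6×6+3 = 39 → write 7 carry 4
  1×6+4 = 10 → write 2 carry 1
  3×6+1 = 19 → write 3 carry 2
  1×6+2 = 8 → write 0 carry 1
  4×6+1 = 25 → write 1 carry 3
  3×6+3 = 21 → write 5 carry 2
  3×6+2 = 20 → write 4 carry 2
  7×6+2 = 44 → write 4 carry 5
  2×6+5 = 17 → write 1 carry 2
  remaining carry: 2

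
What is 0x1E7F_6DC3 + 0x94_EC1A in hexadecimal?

Add column by column in base 16, right to left:
  3+A = D
  C+1 = D
  D+C = 9 carry 1
  6+E+1 = 5 carry 1
  F+4+1 = 4 carry 1
  7+9+1 = 1 carry 1
  E+0+1 = F
  1+0 = 1

0x1F1459DD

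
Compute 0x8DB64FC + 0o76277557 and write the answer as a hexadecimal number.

0x9D4E46B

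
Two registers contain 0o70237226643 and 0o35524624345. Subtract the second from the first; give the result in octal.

Subtract column by column in base 8:
  3-5 → 6 (borrow)
  4-4-1 → 7 (borrow)
  6-3-1 → 2
  6-4 → 2
  2-2 → 0
  2-6 → 4 (borrow)
  7-4-1 → 2
  3-2 → 1
  2-5 → 5 (borrow)
  0-5-1 → 2 (borrow)
  7-3-1 → 3

0o32512402276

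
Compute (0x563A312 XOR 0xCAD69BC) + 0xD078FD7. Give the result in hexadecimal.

First 0x563A312 XOR 0xCAD69BC = 0x9CECAAE.
Add column by column in base 16, right to left:
  E+7 = 5 carry 1
  A+D+1 = 8 carry 1
  A+F+1 = A carry 1
  C+8+1 = 5 carry 1
  E+7+1 = 6 carry 1
  C+0+1 = D
  9+D = 6 carry 1
  final carry 1

0x16D65A85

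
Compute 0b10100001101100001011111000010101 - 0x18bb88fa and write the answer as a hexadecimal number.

0b10100001101100001011111000010101 = 0xa1b0be15 in hexadecimal.
Subtract column by column in base 16:
  5-a → b (borrow)
  1-f-1 → 1 (borrow)
  e-8-1 → 5
  b-8 → 3
  0-b → 5 (borrow)
  b-b-1 → f (borrow)
  1-8-1 → 8 (borrow)
  a-1-1 → 8

0x88f5351b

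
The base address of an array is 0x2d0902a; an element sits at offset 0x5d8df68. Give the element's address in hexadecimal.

0x8a96f92

Add column by column in base 16, right to left:
  a+8 = 2 carry 1
  2+6+1 = 9
  0+f = f
  9+d = 6 carry 1
  0+8+1 = 9
  d+d = a carry 1
  2+5+1 = 8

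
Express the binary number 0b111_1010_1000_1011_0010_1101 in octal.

0o36505455

Group the bits in threes: 011 110 101 000 101 100 101 101 → 36505455.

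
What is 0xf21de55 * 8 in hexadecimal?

0x790ef2a8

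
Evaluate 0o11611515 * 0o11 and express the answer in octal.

0o127726665

Multiply each base-8 digit by 9, carrying:
  5×9 = 45 → write 5 carry 5
  1×9+5 = 14 → write 6 carry 1
  5×9+1 = 46 → write 6 carry 5
  1×9+5 = 14 → write 6 carry 1
  1×9+1 = 10 → write 2 carry 1
  6×9+1 = 55 → write 7 carry 6
  1×9+6 = 15 → write 7 carry 1
  1×9+1 = 10 → write 2 carry 1
  remaining carry: 1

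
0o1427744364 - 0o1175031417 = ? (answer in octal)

0o232712745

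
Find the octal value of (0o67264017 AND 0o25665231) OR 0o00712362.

0o67264017 AND 0o25665231 = 0o25264011.
Then OR with 0o00712362.

0o25776373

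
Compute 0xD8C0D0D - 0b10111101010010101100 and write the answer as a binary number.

0xD8C0D0D = 0b1101100011000000110100001101 in binary.
Subtract column by column in base 2:
  1-0 → 1
  0-0 → 0
  1-1 → 0
  1-1 → 0
  0-0 → 0
  0-1 → 1 (borrow)
  0-0-1 → 1 (borrow)
  0-1-1 → 0 (borrow)
  1-0-1 → 0
  0-0 → 0
  1-1 → 0
  1-0 → 1
  0-1 → 1 (borrow)
  0-0-1 → 1 (borrow)
  0-1-1 → 0 (borrow)
  0-1-1 → 0 (borrow)
  0-1-1 → 0 (borrow)
  0-1-1 → 0 (borrow)
  1-0-1 → 0
  1-1 → 0
  0-0 → 0
  0-0 → 0
  0-0 → 0
  1-0 → 1
  1-0 → 1
  0-0 → 0
  1-0 → 1
  1-0 → 1

0b1101100000000011100001100001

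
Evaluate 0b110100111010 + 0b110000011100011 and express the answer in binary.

Add column by column in base 2, right to left:
  0+1 = 1
  1+1 = 0 carry 1
  0+0+1 = 1
  1+0 = 1
  1+0 = 1
  1+1 = 0 carry 1
  0+1+1 = 0 carry 1
  0+1+1 = 0 carry 1
  1+0+1 = 0 carry 1
  0+0+1 = 1
  1+0 = 1
  1+0 = 1
  0+0 = 0
  0+1 = 1
  0+1 = 1

0b110111000011101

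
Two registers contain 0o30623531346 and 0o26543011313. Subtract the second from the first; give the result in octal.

0o2060520033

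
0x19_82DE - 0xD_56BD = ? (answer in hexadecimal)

Subtract column by column in base 16:
  E-D → 1
  D-B → 2
  2-6 → C (borrow)
  8-5-1 → 2
  9-D → C (borrow)
  1-0-1 → 0

0xC2C21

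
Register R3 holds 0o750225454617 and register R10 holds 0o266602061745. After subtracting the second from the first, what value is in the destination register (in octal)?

0o461423372652

Subtract column by column in base 8:
  7-5 → 2
  1-4 → 5 (borrow)
  6-7-1 → 6 (borrow)
  4-1-1 → 2
  5-6 → 7 (borrow)
  4-0-1 → 3
  5-2 → 3
  2-0 → 2
  2-6 → 4 (borrow)
  0-6-1 → 1 (borrow)
  5-6-1 → 6 (borrow)
  7-2-1 → 4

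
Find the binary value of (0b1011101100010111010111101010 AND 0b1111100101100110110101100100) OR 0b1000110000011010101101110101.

0b1011110100011110111101110101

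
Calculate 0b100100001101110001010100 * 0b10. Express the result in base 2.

0b1001000011011100010101000

Multiply each base-2 digit by 2, carrying:
  0×2 = 0 → write 0
  0×2 = 0 → write 0
  1×2 = 2 → write 0 carry 1
  0×2+1 = 1 → write 1
  1×2 = 2 → write 0 carry 1
  0×2+1 = 1 → write 1
  1×2 = 2 → write 0 carry 1
  0×2+1 = 1 → write 1
  0×2 = 0 → write 0
  0×2 = 0 → write 0
  1×2 = 2 → write 0 carry 1
  1×2+1 = 3 → write 1 carry 1
  1×2+1 = 3 → write 1 carry 1
  0×2+1 = 1 → write 1
  1×2 = 2 → write 0 carry 1
  1×2+1 = 3 → write 1 carry 1
  0×2+1 = 1 → write 1
  0×2 = 0 → write 0
  0×2 = 0 → write 0
  0×2 = 0 → write 0
  1×2 = 2 → write 0 carry 1
  0×2+1 = 1 → write 1
  0×2 = 0 → write 0
  1×2 = 2 → write 0 carry 1
  remaining carry: 1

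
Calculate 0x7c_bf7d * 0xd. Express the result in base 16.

Multiply each base-16 digit by 13, carrying:
  d×13 = 169 → write 9 carry 10
  7×13+10 = 101 → write 5 carry 6
  f×13+6 = 201 → write 9 carry 12
  b×13+12 = 155 → write b carry 9
  c×13+9 = 165 → write 5 carry 10
  7×13+10 = 101 → write 5 carry 6
  remaining carry: 6

0x655b959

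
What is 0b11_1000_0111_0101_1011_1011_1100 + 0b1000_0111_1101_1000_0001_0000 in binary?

Add column by column in base 2, right to left:
  0+0 = 0
  0+0 = 0
  1+0 = 1
  1+0 = 1
  1+1 = 0 carry 1
  1+0+1 = 0 carry 1
  0+0+1 = 1
  1+0 = 1
  1+0 = 1
  1+0 = 1
  0+0 = 0
  1+1 = 0 carry 1
  1+1+1 = 1 carry 1
  0+0+1 = 1
  1+1 = 0 carry 1
  0+1+1 = 0 carry 1
  1+1+1 = 1 carry 1
  1+1+1 = 1 carry 1
  1+1+1 = 1 carry 1
  0+0+1 = 1
  0+0 = 0
  0+0 = 0
  0+0 = 0
  1+1 = 0 carry 1
  1+0+1 = 0 carry 1
  1+0+1 = 0 carry 1
  final carry 1

0b100000011110011001111001100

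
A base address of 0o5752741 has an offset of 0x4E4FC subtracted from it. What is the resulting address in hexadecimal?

0o5752741 = 0x17D5E1 in hexadecimal.
Subtract column by column in base 16:
  1-C → 5 (borrow)
  E-F-1 → E (borrow)
  5-4-1 → 0
  D-E → F (borrow)
  7-4-1 → 2
  1-0 → 1

0x12F0E5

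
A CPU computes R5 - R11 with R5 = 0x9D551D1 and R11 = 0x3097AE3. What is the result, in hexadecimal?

Subtract column by column in base 16:
  1-3 → E (borrow)
  D-E-1 → E (borrow)
  1-A-1 → 6 (borrow)
  5-7-1 → D (borrow)
  5-9-1 → B (borrow)
  D-0-1 → C
  9-3 → 6

0x6CBD6EE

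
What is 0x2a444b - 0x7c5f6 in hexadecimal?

Subtract column by column in base 16:
  b-6 → 5
  4-f → 5 (borrow)
  4-5-1 → e (borrow)
  4-c-1 → 7 (borrow)
  a-7-1 → 2
  2-0 → 2

0x227e55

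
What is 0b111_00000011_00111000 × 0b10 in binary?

Multiply each base-2 digit by 2, carrying:
  0×2 = 0 → write 0
  0×2 = 0 → write 0
  0×2 = 0 → write 0
  1×2 = 2 → write 0 carry 1
  1×2+1 = 3 → write 1 carry 1
  1×2+1 = 3 → write 1 carry 1
  0×2+1 = 1 → write 1
  0×2 = 0 → write 0
  1×2 = 2 → write 0 carry 1
  1×2+1 = 3 → write 1 carry 1
  0×2+1 = 1 → write 1
  0×2 = 0 → write 0
  0×2 = 0 → write 0
  0×2 = 0 → write 0
  0×2 = 0 → write 0
  0×2 = 0 → write 0
  1×2 = 2 → write 0 carry 1
  1×2+1 = 3 → write 1 carry 1
  1×2+1 = 3 → write 1 carry 1
  remaining carry: 1

0b11100000011001110000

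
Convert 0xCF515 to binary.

0b11001111010100010101

Expand each hex digit to 4 bits: C=1100 F=1111 5=0101 1=0001 5=0101.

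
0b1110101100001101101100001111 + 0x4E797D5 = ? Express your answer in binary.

0x4E797D5 = 0b100111001111001011111010101 in binary.
Add column by column in base 2, right to left:
  1+1 = 0 carry 1
  1+0+1 = 0 carry 1
  1+1+1 = 1 carry 1
  1+0+1 = 0 carry 1
  0+1+1 = 0 carry 1
  0+0+1 = 1
  0+1 = 1
  0+1 = 1
  1+1 = 0 carry 1
  1+1+1 = 1 carry 1
  0+1+1 = 0 carry 1
  1+0+1 = 0 carry 1
  1+1+1 = 1 carry 1
  0+0+1 = 1
  1+0 = 1
  1+1 = 0 carry 1
  0+1+1 = 0 carry 1
  0+1+1 = 0 carry 1
  0+1+1 = 0 carry 1
  0+0+1 = 1
  1+0 = 1
  1+1 = 0 carry 1
  0+1+1 = 0 carry 1
  1+1+1 = 1 carry 1
  0+0+1 = 1
  1+0 = 1
  1+1 = 0 carry 1
  1+0+1 = 0 carry 1
  final carry 1

0b10011100110000111001011100100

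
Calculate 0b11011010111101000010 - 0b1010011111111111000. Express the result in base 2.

Subtract column by column in base 2:
  0-0 → 0
  1-0 → 1
  0-0 → 0
  0-1 → 1 (borrow)
  0-1-1 → 0 (borrow)
  0-1-1 → 0 (borrow)
  1-1-1 → 1 (borrow)
  0-1-1 → 0 (borrow)
  1-1-1 → 1 (borrow)
  1-1-1 → 1 (borrow)
  1-1-1 → 1 (borrow)
  1-1-1 → 1 (borrow)
  0-1-1 → 0 (borrow)
  1-1-1 → 1 (borrow)
  0-0-1 → 1 (borrow)
  1-0-1 → 0
  1-1 → 0
  0-0 → 0
  1-1 → 0
  1-0 → 1

0b10000110111101001010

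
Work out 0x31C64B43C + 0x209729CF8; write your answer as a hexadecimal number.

0x525D75134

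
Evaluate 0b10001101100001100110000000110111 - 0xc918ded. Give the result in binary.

0xc918ded = 0b1100100100011000110111101101 in binary.
Subtract column by column in base 2:
  1-1 → 0
  1-0 → 1
  1-1 → 0
  0-1 → 1 (borrow)
  1-0-1 → 0
  1-1 → 0
  0-1 → 1 (borrow)
  0-1-1 → 0 (borrow)
  0-1-1 → 0 (borrow)
  0-0-1 → 1 (borrow)
  0-1-1 → 0 (borrow)
  0-1-1 → 0 (borrow)
  0-0-1 → 1 (borrow)
  1-0-1 → 0
  1-0 → 1
  0-1 → 1 (borrow)
  0-1-1 → 0 (borrow)
  1-0-1 → 0
  1-0 → 1
  0-0 → 0
  0-1 → 1 (borrow)
  0-0-1 → 1 (borrow)
  0-0-1 → 1 (borrow)
  1-1-1 → 1 (borrow)
  1-0-1 → 0
  0-0 → 0
  1-1 → 0
  1-1 → 0
  0-0 → 0
  0-0 → 0
  0-0 → 0
  1-0 → 1

0b10000000111101001101001001001010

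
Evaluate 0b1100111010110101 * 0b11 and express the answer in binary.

Multiply each base-2 digit by 3, carrying:
  1×3 = 3 → write 1 carry 1
  0×3+1 = 1 → write 1
  1×3 = 3 → write 1 carry 1
  0×3+1 = 1 → write 1
  1×3 = 3 → write 1 carry 1
  1×3+1 = 4 → write 0 carry 2
  0×3+2 = 2 → write 0 carry 1
  1×3+1 = 4 → write 0 carry 2
  0×3+2 = 2 → write 0 carry 1
  1×3+1 = 4 → write 0 carry 2
  1×3+2 = 5 → write 1 carry 2
  1×3+2 = 5 → write 1 carry 2
  0×3+2 = 2 → write 0 carry 1
  0×3+1 = 1 → write 1
  1×3 = 3 → write 1 carry 1
  1×3+1 = 4 → write 0 carry 2
  remaining carry: 10

0b100110110000011111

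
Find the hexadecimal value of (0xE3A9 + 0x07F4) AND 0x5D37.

Add column by column in base 16, right to left:
  9+4 = D
  A+F = 9 carry 1
  3+7+1 = B
  E+0 = E
Sum = 0xEB9D; now AND with 0x5D37:
  E&5=4, B&D=9, 9&3=1, D&7=5

0x4915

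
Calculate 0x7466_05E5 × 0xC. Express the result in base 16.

0x574C846BC

Multiply each base-16 digit by 12, carrying:
  5×12 = 60 → write C carry 3
  E×12+3 = 171 → write B carry 10
  5×12+10 = 70 → write 6 carry 4
  0×12+4 = 4 → write 4
  6×12 = 72 → write 8 carry 4
  6×12+4 = 76 → write C carry 4
  4×12+4 = 52 → write 4 carry 3
  7×12+3 = 87 → write 7 carry 5
  remaining carry: 5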